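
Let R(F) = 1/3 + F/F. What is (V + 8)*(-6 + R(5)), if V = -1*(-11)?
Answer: -266/3 ≈ -88.667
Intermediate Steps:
V = 11
R(F) = 4/3 (R(F) = 1*(⅓) + 1 = ⅓ + 1 = 4/3)
(V + 8)*(-6 + R(5)) = (11 + 8)*(-6 + 4/3) = 19*(-14/3) = -266/3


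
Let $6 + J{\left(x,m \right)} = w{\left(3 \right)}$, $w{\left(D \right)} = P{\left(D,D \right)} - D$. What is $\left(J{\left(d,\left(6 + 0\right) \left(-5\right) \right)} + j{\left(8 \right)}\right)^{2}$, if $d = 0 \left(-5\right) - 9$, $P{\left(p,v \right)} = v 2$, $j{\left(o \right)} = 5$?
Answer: $4$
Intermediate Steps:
$P{\left(p,v \right)} = 2 v$
$w{\left(D \right)} = D$ ($w{\left(D \right)} = 2 D - D = D$)
$d = -9$ ($d = 0 - 9 = -9$)
$J{\left(x,m \right)} = -3$ ($J{\left(x,m \right)} = -6 + 3 = -3$)
$\left(J{\left(d,\left(6 + 0\right) \left(-5\right) \right)} + j{\left(8 \right)}\right)^{2} = \left(-3 + 5\right)^{2} = 2^{2} = 4$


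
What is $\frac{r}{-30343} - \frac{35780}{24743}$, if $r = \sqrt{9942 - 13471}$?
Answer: $- \frac{35780}{24743} - \frac{i \sqrt{3529}}{30343} \approx -1.4461 - 0.0019578 i$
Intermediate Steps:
$r = i \sqrt{3529}$ ($r = \sqrt{-3529} = i \sqrt{3529} \approx 59.405 i$)
$\frac{r}{-30343} - \frac{35780}{24743} = \frac{i \sqrt{3529}}{-30343} - \frac{35780}{24743} = i \sqrt{3529} \left(- \frac{1}{30343}\right) - \frac{35780}{24743} = - \frac{i \sqrt{3529}}{30343} - \frac{35780}{24743} = - \frac{35780}{24743} - \frac{i \sqrt{3529}}{30343}$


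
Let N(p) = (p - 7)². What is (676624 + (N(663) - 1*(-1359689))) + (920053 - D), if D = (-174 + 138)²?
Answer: 3385406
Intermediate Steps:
D = 1296 (D = (-36)² = 1296)
N(p) = (-7 + p)²
(676624 + (N(663) - 1*(-1359689))) + (920053 - D) = (676624 + ((-7 + 663)² - 1*(-1359689))) + (920053 - 1*1296) = (676624 + (656² + 1359689)) + (920053 - 1296) = (676624 + (430336 + 1359689)) + 918757 = (676624 + 1790025) + 918757 = 2466649 + 918757 = 3385406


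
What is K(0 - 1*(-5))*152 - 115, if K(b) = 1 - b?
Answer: -723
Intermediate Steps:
K(0 - 1*(-5))*152 - 115 = (1 - (0 - 1*(-5)))*152 - 115 = (1 - (0 + 5))*152 - 115 = (1 - 1*5)*152 - 115 = (1 - 5)*152 - 115 = -4*152 - 115 = -608 - 115 = -723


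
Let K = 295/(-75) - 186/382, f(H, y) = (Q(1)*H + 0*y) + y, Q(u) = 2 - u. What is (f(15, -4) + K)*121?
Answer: 2280971/2865 ≈ 796.15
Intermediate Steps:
f(H, y) = H + y (f(H, y) = ((2 - 1*1)*H + 0*y) + y = ((2 - 1)*H + 0) + y = (1*H + 0) + y = (H + 0) + y = H + y)
K = -12664/2865 (K = 295*(-1/75) - 186*1/382 = -59/15 - 93/191 = -12664/2865 ≈ -4.4202)
(f(15, -4) + K)*121 = ((15 - 4) - 12664/2865)*121 = (11 - 12664/2865)*121 = (18851/2865)*121 = 2280971/2865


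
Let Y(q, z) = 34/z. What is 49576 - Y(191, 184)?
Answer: 4560975/92 ≈ 49576.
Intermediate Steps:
49576 - Y(191, 184) = 49576 - 34/184 = 49576 - 1*17/92 = 49576 - 17/92 = 4560975/92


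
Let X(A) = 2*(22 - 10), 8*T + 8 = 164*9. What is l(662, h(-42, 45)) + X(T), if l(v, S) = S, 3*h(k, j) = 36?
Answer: 36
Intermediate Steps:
h(k, j) = 12 (h(k, j) = (⅓)*36 = 12)
T = 367/2 (T = -1 + (164*9)/8 = -1 + (⅛)*1476 = -1 + 369/2 = 367/2 ≈ 183.50)
X(A) = 24 (X(A) = 2*12 = 24)
l(662, h(-42, 45)) + X(T) = 12 + 24 = 36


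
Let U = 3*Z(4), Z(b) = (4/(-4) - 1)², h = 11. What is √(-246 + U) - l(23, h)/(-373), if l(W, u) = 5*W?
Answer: 115/373 + 3*I*√26 ≈ 0.30831 + 15.297*I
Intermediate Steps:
Z(b) = 4 (Z(b) = (4*(-¼) - 1)² = (-1 - 1)² = (-2)² = 4)
U = 12 (U = 3*4 = 12)
√(-246 + U) - l(23, h)/(-373) = √(-246 + 12) - 5*23/(-373) = √(-234) - 115*(-1)/373 = 3*I*√26 - 1*(-115/373) = 3*I*√26 + 115/373 = 115/373 + 3*I*√26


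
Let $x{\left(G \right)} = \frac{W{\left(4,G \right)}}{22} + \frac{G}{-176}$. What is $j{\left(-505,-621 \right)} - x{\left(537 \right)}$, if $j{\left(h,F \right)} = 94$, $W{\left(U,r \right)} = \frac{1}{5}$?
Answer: $\frac{85397}{880} \approx 97.042$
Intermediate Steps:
$W{\left(U,r \right)} = \frac{1}{5}$
$x{\left(G \right)} = \frac{1}{110} - \frac{G}{176}$ ($x{\left(G \right)} = \frac{1}{5 \cdot 22} + \frac{G}{-176} = \frac{1}{5} \cdot \frac{1}{22} + G \left(- \frac{1}{176}\right) = \frac{1}{110} - \frac{G}{176}$)
$j{\left(-505,-621 \right)} - x{\left(537 \right)} = 94 - \left(\frac{1}{110} - \frac{537}{176}\right) = 94 - - \frac{2677}{880} = 94 + \frac{2677}{880} = \frac{85397}{880}$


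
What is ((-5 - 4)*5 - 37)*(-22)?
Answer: 1804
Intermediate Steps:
((-5 - 4)*5 - 37)*(-22) = (-9*5 - 37)*(-22) = (-45 - 37)*(-22) = -82*(-22) = 1804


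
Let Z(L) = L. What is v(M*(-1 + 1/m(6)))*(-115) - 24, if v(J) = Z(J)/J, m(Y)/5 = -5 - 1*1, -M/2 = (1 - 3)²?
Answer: -139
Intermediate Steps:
M = -8 (M = -2*(1 - 3)² = -2*(-2)² = -2*4 = -8)
m(Y) = -30 (m(Y) = 5*(-5 - 1*1) = 5*(-5 - 1) = 5*(-6) = -30)
v(J) = 1 (v(J) = J/J = 1)
v(M*(-1 + 1/m(6)))*(-115) - 24 = 1*(-115) - 24 = -115 - 24 = -139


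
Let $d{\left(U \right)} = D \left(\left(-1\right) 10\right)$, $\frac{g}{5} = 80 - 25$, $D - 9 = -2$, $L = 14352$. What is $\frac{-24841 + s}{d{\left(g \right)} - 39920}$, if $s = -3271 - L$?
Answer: $\frac{21232}{19995} \approx 1.0619$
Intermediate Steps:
$s = -17623$ ($s = -3271 - 14352 = -17623$)
$D = 7$ ($D = 9 - 2 = 7$)
$g = 275$ ($g = 5 \left(80 - 25\right) = 5 \cdot 55 = 275$)
$d{\left(U \right)} = -70$ ($d{\left(U \right)} = 7 \left(\left(-1\right) 10\right) = 7 \left(-10\right) = -70$)
$\frac{-24841 + s}{d{\left(g \right)} - 39920} = \frac{-24841 - 17623}{-70 - 39920} = - \frac{42464}{-39990} = \left(-42464\right) \left(- \frac{1}{39990}\right) = \frac{21232}{19995}$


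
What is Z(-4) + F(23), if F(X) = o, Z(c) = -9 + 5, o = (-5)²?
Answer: 21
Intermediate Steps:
o = 25
Z(c) = -4
F(X) = 25
Z(-4) + F(23) = -4 + 25 = 21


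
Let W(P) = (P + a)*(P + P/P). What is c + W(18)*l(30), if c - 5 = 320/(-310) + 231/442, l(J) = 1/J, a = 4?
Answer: 3786623/205530 ≈ 18.424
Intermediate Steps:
W(P) = (1 + P)*(4 + P) (W(P) = (P + 4)*(P + P/P) = (4 + P)*(P + 1) = (4 + P)*(1 + P) = (1 + P)*(4 + P))
c = 61527/13702 (c = 5 + (320/(-310) + 231/442) = 5 + (320*(-1/310) + 231*(1/442)) = 5 + (-32/31 + 231/442) = 5 - 6983/13702 = 61527/13702 ≈ 4.4904)
c + W(18)*l(30) = 61527/13702 + (4 + 18**2 + 5*18)/30 = 61527/13702 + (4 + 324 + 90)*(1/30) = 61527/13702 + 418*(1/30) = 61527/13702 + 209/15 = 3786623/205530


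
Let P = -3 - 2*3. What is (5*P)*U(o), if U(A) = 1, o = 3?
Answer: -45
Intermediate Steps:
P = -9 (P = -3 - 6 = -9)
(5*P)*U(o) = (5*(-9))*1 = -45*1 = -45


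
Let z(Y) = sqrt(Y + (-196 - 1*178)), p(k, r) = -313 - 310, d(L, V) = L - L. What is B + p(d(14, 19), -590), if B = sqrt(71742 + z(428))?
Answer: -623 + sqrt(71742 + 3*sqrt(6)) ≈ -355.14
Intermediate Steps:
d(L, V) = 0
p(k, r) = -623
z(Y) = sqrt(-374 + Y) (z(Y) = sqrt(Y + (-196 - 178)) = sqrt(Y - 374) = sqrt(-374 + Y))
B = sqrt(71742 + 3*sqrt(6)) (B = sqrt(71742 + sqrt(-374 + 428)) = sqrt(71742 + sqrt(54)) = sqrt(71742 + 3*sqrt(6)) ≈ 267.86)
B + p(d(14, 19), -590) = sqrt(71742 + 3*sqrt(6)) - 623 = -623 + sqrt(71742 + 3*sqrt(6))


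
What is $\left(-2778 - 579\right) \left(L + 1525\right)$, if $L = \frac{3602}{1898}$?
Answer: $- \frac{4864380282}{949} \approx -5.1258 \cdot 10^{6}$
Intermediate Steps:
$L = \frac{1801}{949}$ ($L = 3602 \cdot \frac{1}{1898} = \frac{1801}{949} \approx 1.8978$)
$\left(-2778 - 579\right) \left(L + 1525\right) = \left(-2778 - 579\right) \left(\frac{1801}{949} + 1525\right) = \left(-3357\right) \frac{1449026}{949} = - \frac{4864380282}{949}$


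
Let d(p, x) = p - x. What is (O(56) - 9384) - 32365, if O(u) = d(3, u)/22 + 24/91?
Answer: -83585793/2002 ≈ -41751.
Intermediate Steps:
O(u) = 801/2002 - u/22 (O(u) = (3 - u)/22 + 24/91 = (3 - u)*(1/22) + 24*(1/91) = (3/22 - u/22) + 24/91 = 801/2002 - u/22)
(O(56) - 9384) - 32365 = ((801/2002 - 1/22*56) - 9384) - 32365 = ((801/2002 - 28/11) - 9384) - 32365 = (-4295/2002 - 9384) - 32365 = -18791063/2002 - 32365 = -83585793/2002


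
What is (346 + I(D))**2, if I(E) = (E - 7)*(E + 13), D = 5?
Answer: 96100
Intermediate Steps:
I(E) = (-7 + E)*(13 + E)
(346 + I(D))**2 = (346 + (-91 + 5**2 + 6*5))**2 = (346 + (-91 + 25 + 30))**2 = (346 - 36)**2 = 310**2 = 96100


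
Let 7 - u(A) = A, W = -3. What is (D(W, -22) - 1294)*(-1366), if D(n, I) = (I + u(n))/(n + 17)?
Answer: 12381424/7 ≈ 1.7688e+6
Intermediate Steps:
u(A) = 7 - A
D(n, I) = (7 + I - n)/(17 + n) (D(n, I) = (I + (7 - n))/(n + 17) = (7 + I - n)/(17 + n))
(D(W, -22) - 1294)*(-1366) = ((7 - 22 - 1*(-3))/(17 - 3) - 1294)*(-1366) = ((7 - 22 + 3)/14 - 1294)*(-1366) = ((1/14)*(-12) - 1294)*(-1366) = (-6/7 - 1294)*(-1366) = -9064/7*(-1366) = 12381424/7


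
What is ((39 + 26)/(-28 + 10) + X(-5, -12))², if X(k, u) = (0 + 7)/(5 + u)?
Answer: 6889/324 ≈ 21.262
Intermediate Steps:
X(k, u) = 7/(5 + u)
((39 + 26)/(-28 + 10) + X(-5, -12))² = ((39 + 26)/(-28 + 10) + 7/(5 - 12))² = (65/(-18) + 7/(-7))² = (65*(-1/18) + 7*(-⅐))² = (-65/18 - 1)² = (-83/18)² = 6889/324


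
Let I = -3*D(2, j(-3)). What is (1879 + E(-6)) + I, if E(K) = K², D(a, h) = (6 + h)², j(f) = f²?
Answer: 1240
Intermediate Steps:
I = -675 (I = -3*(6 + (-3)²)² = -3*(6 + 9)² = -3*15² = -3*225 = -675)
(1879 + E(-6)) + I = (1879 + (-6)²) - 675 = (1879 + 36) - 675 = 1915 - 675 = 1240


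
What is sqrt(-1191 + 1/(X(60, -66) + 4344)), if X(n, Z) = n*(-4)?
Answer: I*sqrt(557216382)/684 ≈ 34.511*I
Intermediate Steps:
X(n, Z) = -4*n
sqrt(-1191 + 1/(X(60, -66) + 4344)) = sqrt(-1191 + 1/(-4*60 + 4344)) = sqrt(-1191 + 1/(-240 + 4344)) = sqrt(-1191 + 1/4104) = sqrt(-4887863/4104) = I*sqrt(557216382)/684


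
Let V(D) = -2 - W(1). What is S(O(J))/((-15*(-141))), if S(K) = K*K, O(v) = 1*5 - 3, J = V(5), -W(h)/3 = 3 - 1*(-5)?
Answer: 4/2115 ≈ 0.0018913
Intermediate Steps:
W(h) = -24 (W(h) = -3*(3 - 1*(-5)) = -3*(3 + 5) = -3*8 = -24)
V(D) = 22 (V(D) = -2 - 1*(-24) = -2 + 24 = 22)
J = 22
O(v) = 2 (O(v) = 5 - 3 = 2)
S(K) = K²
S(O(J))/((-15*(-141))) = 2²/((-15*(-141))) = 4/2115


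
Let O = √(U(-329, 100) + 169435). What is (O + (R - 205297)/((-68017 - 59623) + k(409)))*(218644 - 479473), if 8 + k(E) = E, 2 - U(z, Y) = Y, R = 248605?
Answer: 51579828/581 - 260829*√169337 ≈ -1.0724e+8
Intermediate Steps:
U(z, Y) = 2 - Y
k(E) = -8 + E
O = √169337 (O = √((2 - 1*100) + 169435) = √((2 - 100) + 169435) = √(-98 + 169435) = √169337 ≈ 411.51)
(O + (R - 205297)/((-68017 - 59623) + k(409)))*(218644 - 479473) = (√169337 + (248605 - 205297)/((-68017 - 59623) + (-8 + 409)))*(218644 - 479473) = (√169337 + 43308/(-127640 + 401))*(-260829) = (√169337 + 43308/(-127239))*(-260829) = (√169337 + 43308*(-1/127239))*(-260829) = (√169337 - 14436/42413)*(-260829) = (-14436/42413 + √169337)*(-260829) = 51579828/581 - 260829*√169337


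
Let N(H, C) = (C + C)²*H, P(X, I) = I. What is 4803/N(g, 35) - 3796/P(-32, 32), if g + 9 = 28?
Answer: -22078369/186200 ≈ -118.57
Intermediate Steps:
g = 19 (g = -9 + 28 = 19)
N(H, C) = 4*H*C² (N(H, C) = (2*C)²*H = (4*C²)*H = 4*H*C²)
4803/N(g, 35) - 3796/P(-32, 32) = 4803/((4*19*35²)) - 3796/32 = 4803/((4*19*1225)) - 3796*1/32 = 4803/93100 - 949/8 = -22078369/186200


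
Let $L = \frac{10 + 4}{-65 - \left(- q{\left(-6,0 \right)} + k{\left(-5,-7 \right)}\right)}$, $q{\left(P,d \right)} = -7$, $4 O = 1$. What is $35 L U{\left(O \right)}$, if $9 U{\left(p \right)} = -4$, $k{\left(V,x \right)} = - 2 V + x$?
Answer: $\frac{392}{135} \approx 2.9037$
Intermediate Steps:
$O = \frac{1}{4}$ ($O = \frac{1}{4} \cdot 1 = \frac{1}{4} \approx 0.25$)
$k{\left(V,x \right)} = x - 2 V$
$U{\left(p \right)} = - \frac{4}{9}$ ($U{\left(p \right)} = \frac{1}{9} \left(-4\right) = - \frac{4}{9}$)
$L = - \frac{14}{75}$ ($L = \frac{10 + 4}{-65 - 10} = \frac{14}{-65 - 10} = \frac{14}{-75} = 14 \left(- \frac{1}{75}\right) = - \frac{14}{75} \approx -0.18667$)
$35 L U{\left(O \right)} = 35 \left(- \frac{14}{75}\right) \left(- \frac{4}{9}\right) = \left(- \frac{98}{15}\right) \left(- \frac{4}{9}\right) = \frac{392}{135}$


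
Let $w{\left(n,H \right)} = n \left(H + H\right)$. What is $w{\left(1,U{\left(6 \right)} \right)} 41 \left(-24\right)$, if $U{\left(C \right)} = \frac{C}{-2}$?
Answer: $5904$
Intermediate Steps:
$U{\left(C \right)} = - \frac{C}{2}$ ($U{\left(C \right)} = C \left(- \frac{1}{2}\right) = - \frac{C}{2}$)
$w{\left(n,H \right)} = 2 H n$ ($w{\left(n,H \right)} = n 2 H = 2 H n$)
$w{\left(1,U{\left(6 \right)} \right)} 41 \left(-24\right) = 2 \left(\left(- \frac{1}{2}\right) 6\right) 1 \cdot 41 \left(-24\right) = 2 \left(-3\right) 1 \cdot 41 \left(-24\right) = \left(-6\right) 41 \left(-24\right) = \left(-246\right) \left(-24\right) = 5904$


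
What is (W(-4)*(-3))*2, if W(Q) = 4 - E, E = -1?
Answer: -30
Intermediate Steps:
W(Q) = 5 (W(Q) = 4 - 1*(-1) = 4 + 1 = 5)
(W(-4)*(-3))*2 = (5*(-3))*2 = -15*2 = -30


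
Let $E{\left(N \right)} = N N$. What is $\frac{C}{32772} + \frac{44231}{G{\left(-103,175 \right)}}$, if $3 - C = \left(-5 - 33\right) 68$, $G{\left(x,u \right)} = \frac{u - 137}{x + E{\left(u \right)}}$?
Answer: $\frac{22121404533805}{622668} \approx 3.5527 \cdot 10^{7}$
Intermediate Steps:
$E{\left(N \right)} = N^{2}$
$G{\left(x,u \right)} = \frac{-137 + u}{x + u^{2}}$ ($G{\left(x,u \right)} = \frac{u - 137}{x + u^{2}} = \frac{-137 + u}{x + u^{2}}$)
$C = 2587$ ($C = 3 - \left(-5 - 33\right) 68 = 3 - \left(-38\right) 68 = 3 - -2584 = 3 + 2584 = 2587$)
$\frac{C}{32772} + \frac{44231}{G{\left(-103,175 \right)}} = \frac{2587}{32772} + \frac{44231}{\frac{1}{-103 + 175^{2}} \left(-137 + 175\right)} = 2587 \cdot \frac{1}{32772} + \frac{44231}{\frac{1}{-103 + 30625} \cdot 38} = \frac{2587}{32772} + \frac{44231}{\frac{1}{30522} \cdot 38} = \frac{2587}{32772} + \frac{44231}{\frac{19}{15261}} = \frac{2587}{32772} + 44231 \cdot \frac{15261}{19} = \frac{2587}{32772} + \frac{675009291}{19} = \frac{22121404533805}{622668}$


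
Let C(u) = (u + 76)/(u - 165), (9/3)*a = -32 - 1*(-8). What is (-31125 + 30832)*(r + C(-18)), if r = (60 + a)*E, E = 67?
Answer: -186791602/183 ≈ -1.0207e+6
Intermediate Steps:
a = -8 (a = (-32 - 1*(-8))/3 = (-32 + 8)/3 = (1/3)*(-24) = -8)
C(u) = (76 + u)/(-165 + u)
r = 3484 (r = (60 - 8)*67 = 52*67 = 3484)
(-31125 + 30832)*(r + C(-18)) = (-31125 + 30832)*(3484 + (76 - 18)/(-165 - 18)) = -293*(3484 + 58/(-183)) = -293*(3484 - 1/183*58) = -293*(3484 - 58/183) = -293*637514/183 = -186791602/183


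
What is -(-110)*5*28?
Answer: 15400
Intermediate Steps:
-(-110)*5*28 = -11*(-50)*28 = 550*28 = 15400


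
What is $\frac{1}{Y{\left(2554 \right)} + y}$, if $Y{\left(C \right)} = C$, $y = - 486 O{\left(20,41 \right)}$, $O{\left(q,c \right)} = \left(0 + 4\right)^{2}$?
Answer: $- \frac{1}{5222} \approx -0.0001915$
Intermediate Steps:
$O{\left(q,c \right)} = 16$ ($O{\left(q,c \right)} = 4^{2} = 16$)
$y = -7776$ ($y = \left(-486\right) 16 = -7776$)
$\frac{1}{Y{\left(2554 \right)} + y} = \frac{1}{2554 - 7776} = \frac{1}{-5222} = - \frac{1}{5222}$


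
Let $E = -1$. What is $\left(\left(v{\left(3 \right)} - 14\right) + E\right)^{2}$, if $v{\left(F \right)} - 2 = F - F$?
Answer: $169$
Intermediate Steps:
$v{\left(F \right)} = 2$ ($v{\left(F \right)} = 2 + \left(F - F\right) = 2 + 0 = 2$)
$\left(\left(v{\left(3 \right)} - 14\right) + E\right)^{2} = \left(\left(2 - 14\right) - 1\right)^{2} = \left(-12 - 1\right)^{2} = \left(-13\right)^{2} = 169$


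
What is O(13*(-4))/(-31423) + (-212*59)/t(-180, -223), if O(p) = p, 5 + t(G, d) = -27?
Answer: 98260137/251384 ≈ 390.88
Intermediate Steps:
t(G, d) = -32 (t(G, d) = -5 - 27 = -32)
O(13*(-4))/(-31423) + (-212*59)/t(-180, -223) = (13*(-4))/(-31423) - 212*59/(-32) = -52*(-1/31423) - 12508*(-1/32) = 52/31423 + 3127/8 = 98260137/251384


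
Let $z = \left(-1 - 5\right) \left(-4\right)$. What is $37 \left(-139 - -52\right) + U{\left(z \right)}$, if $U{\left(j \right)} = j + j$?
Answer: $-3171$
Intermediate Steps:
$z = 24$ ($z = \left(-6\right) \left(-4\right) = 24$)
$U{\left(j \right)} = 2 j$
$37 \left(-139 - -52\right) + U{\left(z \right)} = 37 \left(-139 - -52\right) + 2 \cdot 24 = 37 \left(-139 + 52\right) + 48 = 37 \left(-87\right) + 48 = -3219 + 48 = -3171$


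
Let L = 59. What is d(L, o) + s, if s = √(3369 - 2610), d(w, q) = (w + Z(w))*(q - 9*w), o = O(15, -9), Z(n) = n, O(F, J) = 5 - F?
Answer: -63838 + √759 ≈ -63810.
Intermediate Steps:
o = -10 (o = 5 - 1*15 = 5 - 15 = -10)
d(w, q) = 2*w*(q - 9*w) (d(w, q) = (w + w)*(q - 9*w) = (2*w)*(q - 9*w) = 2*w*(q - 9*w))
s = √759 ≈ 27.550
d(L, o) + s = 2*59*(-10 - 9*59) + √759 = 2*59*(-10 - 531) + √759 = 2*59*(-541) + √759 = -63838 + √759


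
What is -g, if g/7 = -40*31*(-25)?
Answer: -217000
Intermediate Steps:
g = 217000 (g = 7*(-40*31*(-25)) = 7*(-1240*(-25)) = 7*31000 = 217000)
-g = -1*217000 = -217000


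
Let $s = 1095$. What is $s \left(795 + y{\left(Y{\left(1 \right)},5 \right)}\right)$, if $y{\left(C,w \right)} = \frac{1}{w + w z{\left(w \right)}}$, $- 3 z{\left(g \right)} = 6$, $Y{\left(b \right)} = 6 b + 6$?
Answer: $870306$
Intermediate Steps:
$Y{\left(b \right)} = 6 + 6 b$
$z{\left(g \right)} = -2$ ($z{\left(g \right)} = \left(- \frac{1}{3}\right) 6 = -2$)
$y{\left(C,w \right)} = - \frac{1}{w}$ ($y{\left(C,w \right)} = \frac{1}{w + w \left(-2\right)} = \frac{1}{w - 2 w} = \frac{1}{\left(-1\right) w} = - \frac{1}{w}$)
$s \left(795 + y{\left(Y{\left(1 \right)},5 \right)}\right) = 1095 \left(795 - \frac{1}{5}\right) = 1095 \cdot \frac{3974}{5} = 870306$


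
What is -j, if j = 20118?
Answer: -20118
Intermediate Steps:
-j = -1*20118 = -20118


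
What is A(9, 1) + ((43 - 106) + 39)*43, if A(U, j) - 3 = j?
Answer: -1028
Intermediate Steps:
A(U, j) = 3 + j
A(9, 1) + ((43 - 106) + 39)*43 = (3 + 1) + ((43 - 106) + 39)*43 = 4 + (-63 + 39)*43 = 4 - 24*43 = 4 - 1032 = -1028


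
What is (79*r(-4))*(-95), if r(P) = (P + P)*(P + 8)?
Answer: 240160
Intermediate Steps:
r(P) = 2*P*(8 + P) (r(P) = (2*P)*(8 + P) = 2*P*(8 + P))
(79*r(-4))*(-95) = (79*(2*(-4)*(8 - 4)))*(-95) = (79*(2*(-4)*4))*(-95) = (79*(-32))*(-95) = -2528*(-95) = 240160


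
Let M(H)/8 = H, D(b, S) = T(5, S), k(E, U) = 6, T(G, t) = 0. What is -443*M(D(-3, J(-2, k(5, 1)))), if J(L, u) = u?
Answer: 0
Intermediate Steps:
D(b, S) = 0
M(H) = 8*H
-443*M(D(-3, J(-2, k(5, 1)))) = -3544*0 = -443*0 = 0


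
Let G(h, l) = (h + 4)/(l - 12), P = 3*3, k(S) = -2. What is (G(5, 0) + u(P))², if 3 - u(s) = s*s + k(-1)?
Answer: 94249/16 ≈ 5890.6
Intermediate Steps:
P = 9
u(s) = 5 - s² (u(s) = 3 - (s*s - 2) = 3 - (s² - 2) = 3 - (-2 + s²) = 3 + (2 - s²) = 5 - s²)
G(h, l) = (4 + h)/(-12 + l)
(G(5, 0) + u(P))² = ((4 + 5)/(-12 + 0) + (5 - 1*9²))² = (9/(-12) + (5 - 1*81))² = (-1/12*9 + (5 - 81))² = (-¾ - 76)² = (-307/4)² = 94249/16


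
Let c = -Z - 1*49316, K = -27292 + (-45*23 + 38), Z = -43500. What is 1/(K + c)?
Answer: -1/34105 ≈ -2.9321e-5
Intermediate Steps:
K = -28289 (K = -27292 + (-1035 + 38) = -27292 - 997 = -28289)
c = -5816 (c = -1*(-43500) - 1*49316 = 43500 - 49316 = -5816)
1/(K + c) = 1/(-28289 - 5816) = 1/(-34105) = -1/34105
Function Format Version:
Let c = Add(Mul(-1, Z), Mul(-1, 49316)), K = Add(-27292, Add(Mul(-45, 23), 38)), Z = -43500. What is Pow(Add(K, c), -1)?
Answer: Rational(-1, 34105) ≈ -2.9321e-5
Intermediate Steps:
K = -28289 (K = Add(-27292, Add(-1035, 38)) = Add(-27292, -997) = -28289)
c = -5816 (c = Add(Mul(-1, -43500), Mul(-1, 49316)) = Add(43500, -49316) = -5816)
Pow(Add(K, c), -1) = Pow(Add(-28289, -5816), -1) = Pow(-34105, -1) = Rational(-1, 34105)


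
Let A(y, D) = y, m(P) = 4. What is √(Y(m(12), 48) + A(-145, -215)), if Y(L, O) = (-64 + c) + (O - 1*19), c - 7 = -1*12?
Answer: I*√185 ≈ 13.601*I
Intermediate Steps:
c = -5 (c = 7 - 1*12 = 7 - 12 = -5)
Y(L, O) = -88 + O (Y(L, O) = (-64 - 5) + (O - 1*19) = -69 + (O - 19) = -69 + (-19 + O) = -88 + O)
√(Y(m(12), 48) + A(-145, -215)) = √((-88 + 48) - 145) = √(-40 - 145) = √(-185) = I*√185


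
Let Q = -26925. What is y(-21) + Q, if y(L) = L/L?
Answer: -26924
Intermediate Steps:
y(L) = 1
y(-21) + Q = 1 - 26925 = -26924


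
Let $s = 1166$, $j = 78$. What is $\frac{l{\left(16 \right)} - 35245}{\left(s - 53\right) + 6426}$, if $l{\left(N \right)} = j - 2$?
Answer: $- \frac{11723}{2513} \approx -4.6649$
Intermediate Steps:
$l{\left(N \right)} = 76$ ($l{\left(N \right)} = 78 - 2 = 76$)
$\frac{l{\left(16 \right)} - 35245}{\left(s - 53\right) + 6426} = \frac{76 - 35245}{\left(1166 - 53\right) + 6426} = - \frac{35169}{1113 + 6426} = - \frac{35169}{7539} = \left(-35169\right) \frac{1}{7539} = - \frac{11723}{2513}$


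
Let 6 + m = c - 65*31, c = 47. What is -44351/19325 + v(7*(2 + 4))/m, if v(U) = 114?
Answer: -14958654/6357925 ≈ -2.3528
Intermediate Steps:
m = -1974 (m = -6 + (47 - 65*31) = -6 + (47 - 2015) = -6 - 1968 = -1974)
-44351/19325 + v(7*(2 + 4))/m = -44351/19325 + 114/(-1974) = -44351*1/19325 + 114*(-1/1974) = -44351/19325 - 19/329 = -14958654/6357925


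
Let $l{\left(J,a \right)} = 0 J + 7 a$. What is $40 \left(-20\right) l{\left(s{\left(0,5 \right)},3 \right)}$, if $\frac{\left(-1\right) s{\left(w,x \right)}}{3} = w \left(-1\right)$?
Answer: $-16800$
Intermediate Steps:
$s{\left(w,x \right)} = 3 w$ ($s{\left(w,x \right)} = - 3 w \left(-1\right) = - 3 \left(- w\right) = 3 w$)
$l{\left(J,a \right)} = 7 a$ ($l{\left(J,a \right)} = 0 + 7 a = 7 a$)
$40 \left(-20\right) l{\left(s{\left(0,5 \right)},3 \right)} = 40 \left(-20\right) 7 \cdot 3 = \left(-800\right) 21 = -16800$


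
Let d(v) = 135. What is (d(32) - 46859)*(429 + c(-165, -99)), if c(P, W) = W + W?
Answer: -10793244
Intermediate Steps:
c(P, W) = 2*W
(d(32) - 46859)*(429 + c(-165, -99)) = (135 - 46859)*(429 + 2*(-99)) = -46724*(429 - 198) = -46724*231 = -10793244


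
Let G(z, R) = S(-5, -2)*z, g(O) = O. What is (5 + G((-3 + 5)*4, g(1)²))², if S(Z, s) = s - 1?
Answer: 361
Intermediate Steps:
S(Z, s) = -1 + s
G(z, R) = -3*z (G(z, R) = (-1 - 2)*z = -3*z)
(5 + G((-3 + 5)*4, g(1)²))² = (5 - 3*(-3 + 5)*4)² = (5 - 6*4)² = (5 - 3*8)² = (5 - 24)² = (-19)² = 361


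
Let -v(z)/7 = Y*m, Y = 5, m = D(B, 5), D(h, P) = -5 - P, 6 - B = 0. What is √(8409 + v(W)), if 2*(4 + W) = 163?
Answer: √8759 ≈ 93.589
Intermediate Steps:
B = 6 (B = 6 - 1*0 = 6 + 0 = 6)
W = 155/2 (W = -4 + (½)*163 = -4 + 163/2 = 155/2 ≈ 77.500)
m = -10 (m = -5 - 1*5 = -5 - 5 = -10)
v(z) = 350 (v(z) = -35*(-10) = -7*(-50) = 350)
√(8409 + v(W)) = √(8409 + 350) = √8759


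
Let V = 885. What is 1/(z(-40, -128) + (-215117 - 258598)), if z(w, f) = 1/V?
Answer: -885/419237774 ≈ -2.1110e-6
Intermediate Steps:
z(w, f) = 1/885
1/(z(-40, -128) + (-215117 - 258598)) = 1/(1/885 + (-215117 - 258598)) = 1/(1/885 - 473715) = 1/(-419237774/885) = -885/419237774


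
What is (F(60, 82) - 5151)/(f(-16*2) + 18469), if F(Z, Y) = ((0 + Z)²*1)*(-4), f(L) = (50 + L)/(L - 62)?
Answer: -48363/45686 ≈ -1.0586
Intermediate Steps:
f(L) = (50 + L)/(-62 + L)
F(Z, Y) = -4*Z² (F(Z, Y) = (Z²*1)*(-4) = Z²*(-4) = -4*Z²)
(F(60, 82) - 5151)/(f(-16*2) + 18469) = (-4*60² - 5151)/((50 - 16*2)/(-62 - 16*2) + 18469) = (-4*3600 - 5151)/((50 - 32)/(-62 - 32) + 18469) = (-14400 - 5151)/(18/(-94) + 18469) = -19551/(-1/94*18 + 18469) = -19551/(-9/47 + 18469) = -19551/868034/47 = -19551*47/868034 = -48363/45686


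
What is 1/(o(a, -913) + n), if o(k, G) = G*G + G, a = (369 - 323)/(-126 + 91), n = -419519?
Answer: 1/413137 ≈ 2.4205e-6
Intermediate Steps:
a = -46/35 (a = 46/(-35) = 46*(-1/35) = -46/35 ≈ -1.3143)
o(k, G) = G + G² (o(k, G) = G² + G = G + G²)
1/(o(a, -913) + n) = 1/(-913*(1 - 913) - 419519) = 1/(-913*(-912) - 419519) = 1/(832656 - 419519) = 1/413137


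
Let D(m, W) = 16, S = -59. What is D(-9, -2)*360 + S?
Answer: 5701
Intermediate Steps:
D(-9, -2)*360 + S = 16*360 - 59 = 5760 - 59 = 5701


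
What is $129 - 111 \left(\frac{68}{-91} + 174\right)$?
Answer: $- \frac{1738287}{91} \approx -19102.0$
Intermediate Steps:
$129 - 111 \left(\frac{68}{-91} + 174\right) = 129 - 111 \left(68 \left(- \frac{1}{91}\right) + 174\right) = 129 - 111 \left(- \frac{68}{91} + 174\right) = 129 - \frac{1750026}{91} = - \frac{1738287}{91}$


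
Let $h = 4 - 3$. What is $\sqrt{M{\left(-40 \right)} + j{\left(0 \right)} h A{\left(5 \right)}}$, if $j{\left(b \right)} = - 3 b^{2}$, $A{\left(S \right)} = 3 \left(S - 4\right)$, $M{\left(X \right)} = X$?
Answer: $2 i \sqrt{10} \approx 6.3246 i$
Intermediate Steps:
$h = 1$ ($h = 4 - 3 = 1$)
$A{\left(S \right)} = -12 + 3 S$ ($A{\left(S \right)} = 3 \left(-4 + S\right) = -12 + 3 S$)
$\sqrt{M{\left(-40 \right)} + j{\left(0 \right)} h A{\left(5 \right)}} = \sqrt{-40 + - 3 \cdot 0^{2} \cdot 1 \left(-12 + 3 \cdot 5\right)} = \sqrt{-40 + \left(-3\right) 0 \cdot 1 \left(-12 + 15\right)} = \sqrt{-40 + 0 \cdot 1 \cdot 3} = \sqrt{-40 + 0 \cdot 3} = \sqrt{-40 + 0} = \sqrt{-40} = 2 i \sqrt{10}$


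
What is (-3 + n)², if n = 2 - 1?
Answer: 4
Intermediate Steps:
n = 1
(-3 + n)² = (-3 + 1)² = (-2)² = 4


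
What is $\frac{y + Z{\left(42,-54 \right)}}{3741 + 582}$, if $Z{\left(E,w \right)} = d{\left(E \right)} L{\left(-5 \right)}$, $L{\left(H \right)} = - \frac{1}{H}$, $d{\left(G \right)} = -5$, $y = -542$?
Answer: $- \frac{181}{1441} \approx -0.12561$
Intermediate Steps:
$Z{\left(E,w \right)} = -1$ ($Z{\left(E,w \right)} = - 5 \left(- \frac{1}{-5}\right) = - 5 \left(\left(-1\right) \left(- \frac{1}{5}\right)\right) = \left(-5\right) \frac{1}{5} = -1$)
$\frac{y + Z{\left(42,-54 \right)}}{3741 + 582} = \frac{-542 - 1}{3741 + 582} = - \frac{543}{4323} = \left(-543\right) \frac{1}{4323} = - \frac{181}{1441}$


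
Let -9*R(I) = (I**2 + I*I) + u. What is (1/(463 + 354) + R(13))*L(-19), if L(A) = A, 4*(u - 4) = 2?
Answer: 559627/774 ≈ 723.03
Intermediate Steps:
u = 9/2 (u = 4 + (1/4)*2 = 4 + 1/2 = 9/2 ≈ 4.5000)
R(I) = -1/2 - 2*I**2/9 (R(I) = -((I**2 + I*I) + 9/2)/9 = -((I**2 + I**2) + 9/2)/9 = -(2*I**2 + 9/2)/9 = -(9/2 + 2*I**2)/9 = -1/2 - 2*I**2/9)
(1/(463 + 354) + R(13))*L(-19) = (1/(463 + 354) + (-1/2 - 2/9*13**2))*(-19) = (1/817 + (-1/2 - 2/9*169))*(-19) = (1/817 + (-1/2 - 338/9))*(-19) = (1/817 - 685/18)*(-19) = -559627/14706*(-19) = 559627/774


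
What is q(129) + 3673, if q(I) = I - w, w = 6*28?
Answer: 3634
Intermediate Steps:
w = 168
q(I) = -168 + I (q(I) = I - 1*168 = I - 168 = -168 + I)
q(129) + 3673 = (-168 + 129) + 3673 = -39 + 3673 = 3634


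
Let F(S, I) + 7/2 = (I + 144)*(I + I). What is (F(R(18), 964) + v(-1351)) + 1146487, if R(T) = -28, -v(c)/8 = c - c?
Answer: 6565415/2 ≈ 3.2827e+6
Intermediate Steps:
v(c) = 0 (v(c) = -8*(c - c) = -8*0 = 0)
F(S, I) = -7/2 + 2*I*(144 + I) (F(S, I) = -7/2 + (I + 144)*(I + I) = -7/2 + (144 + I)*(2*I) = -7/2 + 2*I*(144 + I))
(F(R(18), 964) + v(-1351)) + 1146487 = ((-7/2 + 2*964**2 + 288*964) + 0) + 1146487 = ((-7/2 + 2*929296 + 277632) + 0) + 1146487 = ((-7/2 + 1858592 + 277632) + 0) + 1146487 = (4272441/2 + 0) + 1146487 = 4272441/2 + 1146487 = 6565415/2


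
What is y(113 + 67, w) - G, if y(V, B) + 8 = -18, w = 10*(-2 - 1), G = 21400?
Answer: -21426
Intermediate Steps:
w = -30 (w = 10*(-3) = -30)
y(V, B) = -26 (y(V, B) = -8 - 18 = -26)
y(113 + 67, w) - G = -26 - 1*21400 = -26 - 21400 = -21426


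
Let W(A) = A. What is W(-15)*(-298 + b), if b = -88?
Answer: 5790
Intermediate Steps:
W(-15)*(-298 + b) = -15*(-298 - 88) = -15*(-386) = 5790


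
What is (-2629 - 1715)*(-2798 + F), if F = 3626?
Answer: -3596832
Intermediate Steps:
(-2629 - 1715)*(-2798 + F) = (-2629 - 1715)*(-2798 + 3626) = -4344*828 = -3596832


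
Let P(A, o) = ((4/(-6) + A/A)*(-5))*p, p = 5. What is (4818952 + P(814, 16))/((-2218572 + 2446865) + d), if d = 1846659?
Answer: 14456831/6224856 ≈ 2.3224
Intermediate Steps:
P(A, o) = -25/3 (P(A, o) = ((4/(-6) + A/A)*(-5))*5 = ((4*(-⅙) + 1)*(-5))*5 = ((-⅔ + 1)*(-5))*5 = ((⅓)*(-5))*5 = -5/3*5 = -25/3)
(4818952 + P(814, 16))/((-2218572 + 2446865) + d) = (4818952 - 25/3)/((-2218572 + 2446865) + 1846659) = 14456831/(3*(228293 + 1846659)) = (14456831/3)/2074952 = (14456831/3)*(1/2074952) = 14456831/6224856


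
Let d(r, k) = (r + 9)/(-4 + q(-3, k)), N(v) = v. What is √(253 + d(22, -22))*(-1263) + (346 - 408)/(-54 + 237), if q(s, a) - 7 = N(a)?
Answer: -62/183 - 2526*√22686/19 ≈ -20025.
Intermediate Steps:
q(s, a) = 7 + a
d(r, k) = (9 + r)/(3 + k) (d(r, k) = (r + 9)/(-4 + (7 + k)) = (9 + r)/(3 + k))
√(253 + d(22, -22))*(-1263) + (346 - 408)/(-54 + 237) = √(253 + (9 + 22)/(3 - 22))*(-1263) + (346 - 408)/(-54 + 237) = √(253 + 31/(-19))*(-1263) - 62/183 = √(253 - 1/19*31)*(-1263) - 62*1/183 = √(253 - 31/19)*(-1263) - 62/183 = √(4776/19)*(-1263) - 62/183 = (2*√22686/19)*(-1263) - 62/183 = -2526*√22686/19 - 62/183 = -62/183 - 2526*√22686/19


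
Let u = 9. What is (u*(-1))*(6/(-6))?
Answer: 9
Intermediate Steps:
(u*(-1))*(6/(-6)) = (9*(-1))*(6/(-6)) = -54*(-1)/6 = -9*(-1) = 9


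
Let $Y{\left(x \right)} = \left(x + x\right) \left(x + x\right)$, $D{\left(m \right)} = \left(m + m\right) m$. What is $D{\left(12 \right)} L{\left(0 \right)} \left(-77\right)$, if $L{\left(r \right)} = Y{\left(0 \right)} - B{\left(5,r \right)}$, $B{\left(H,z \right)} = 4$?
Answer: $88704$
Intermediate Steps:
$D{\left(m \right)} = 2 m^{2}$ ($D{\left(m \right)} = 2 m m = 2 m^{2}$)
$Y{\left(x \right)} = 4 x^{2}$ ($Y{\left(x \right)} = 2 x 2 x = 4 x^{2}$)
$L{\left(r \right)} = -4$ ($L{\left(r \right)} = 4 \cdot 0^{2} - 4 = 4 \cdot 0 - 4 = 0 - 4 = -4$)
$D{\left(12 \right)} L{\left(0 \right)} \left(-77\right) = 2 \cdot 12^{2} \left(-4\right) \left(-77\right) = 2 \cdot 144 \left(-4\right) \left(-77\right) = 288 \left(-4\right) \left(-77\right) = \left(-1152\right) \left(-77\right) = 88704$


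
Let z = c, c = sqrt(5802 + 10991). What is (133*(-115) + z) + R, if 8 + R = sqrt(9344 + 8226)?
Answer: -15303 + sqrt(16793) + sqrt(17570) ≈ -15041.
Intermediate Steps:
c = sqrt(16793) ≈ 129.59
R = -8 + sqrt(17570) (R = -8 + sqrt(9344 + 8226) = -8 + sqrt(17570) ≈ 124.55)
z = sqrt(16793) ≈ 129.59
(133*(-115) + z) + R = (133*(-115) + sqrt(16793)) + (-8 + sqrt(17570)) = (-15295 + sqrt(16793)) + (-8 + sqrt(17570)) = -15303 + sqrt(16793) + sqrt(17570)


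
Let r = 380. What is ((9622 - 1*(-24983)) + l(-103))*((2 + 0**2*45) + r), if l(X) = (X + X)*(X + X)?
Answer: 29429662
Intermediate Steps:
l(X) = 4*X**2 (l(X) = (2*X)*(2*X) = 4*X**2)
((9622 - 1*(-24983)) + l(-103))*((2 + 0**2*45) + r) = ((9622 - 1*(-24983)) + 4*(-103)**2)*((2 + 0**2*45) + 380) = ((9622 + 24983) + 4*10609)*((2 + 0*45) + 380) = (34605 + 42436)*((2 + 0) + 380) = 77041*(2 + 380) = 77041*382 = 29429662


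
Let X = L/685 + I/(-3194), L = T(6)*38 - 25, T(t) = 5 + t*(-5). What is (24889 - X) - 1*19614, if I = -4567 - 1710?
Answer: 2307986831/437578 ≈ 5274.5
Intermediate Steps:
I = -6277
T(t) = 5 - 5*t
L = -975 (L = (5 - 5*6)*38 - 25 = (5 - 30)*38 - 25 = -25*38 - 25 = -950 - 25 = -975)
X = 237119/437578 (X = -975/685 - 6277/(-3194) = -975*1/685 - 6277*(-1/3194) = -195/137 + 6277/3194 = 237119/437578 ≈ 0.54189)
(24889 - X) - 1*19614 = (24889 - 1*237119/437578) - 1*19614 = (24889 - 237119/437578) - 19614 = 10890641723/437578 - 19614 = 2307986831/437578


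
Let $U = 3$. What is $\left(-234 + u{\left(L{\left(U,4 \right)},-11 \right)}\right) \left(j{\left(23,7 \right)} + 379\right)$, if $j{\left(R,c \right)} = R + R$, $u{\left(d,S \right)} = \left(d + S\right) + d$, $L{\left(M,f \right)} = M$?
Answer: $-101575$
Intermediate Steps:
$u{\left(d,S \right)} = S + 2 d$ ($u{\left(d,S \right)} = \left(S + d\right) + d = S + 2 d$)
$j{\left(R,c \right)} = 2 R$
$\left(-234 + u{\left(L{\left(U,4 \right)},-11 \right)}\right) \left(j{\left(23,7 \right)} + 379\right) = \left(-234 + \left(-11 + 2 \cdot 3\right)\right) \left(2 \cdot 23 + 379\right) = \left(-234 + \left(-11 + 6\right)\right) \left(46 + 379\right) = \left(-234 - 5\right) 425 = \left(-239\right) 425 = -101575$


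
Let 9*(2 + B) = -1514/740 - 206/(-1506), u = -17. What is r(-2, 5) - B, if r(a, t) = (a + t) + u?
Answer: -29557969/2507490 ≈ -11.788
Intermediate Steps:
r(a, t) = -17 + a + t (r(a, t) = (a + t) - 17 = -17 + a + t)
B = -5546891/2507490 (B = -2 + (-1514/740 - 206/(-1506))/9 = -2 + (-1514*1/740 - 206*(-1/1506))/9 = -2 + (-757/370 + 103/753)/9 = -2 + (⅑)*(-531911/278610) = -2 - 531911/2507490 = -5546891/2507490 ≈ -2.2121)
r(-2, 5) - B = (-17 - 2 + 5) - 1*(-5546891/2507490) = -14 + 5546891/2507490 = -29557969/2507490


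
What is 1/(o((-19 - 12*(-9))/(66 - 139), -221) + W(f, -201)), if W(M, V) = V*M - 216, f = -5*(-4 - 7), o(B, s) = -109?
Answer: -1/11380 ≈ -8.7873e-5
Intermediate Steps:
f = 55 (f = -5*(-11) = 55)
W(M, V) = -216 + M*V (W(M, V) = M*V - 216 = -216 + M*V)
1/(o((-19 - 12*(-9))/(66 - 139), -221) + W(f, -201)) = 1/(-109 + (-216 + 55*(-201))) = 1/(-109 + (-216 - 11055)) = 1/(-109 - 11271) = 1/(-11380) = -1/11380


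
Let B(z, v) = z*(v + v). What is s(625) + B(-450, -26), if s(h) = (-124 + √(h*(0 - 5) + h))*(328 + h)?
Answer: -94772 + 47650*I ≈ -94772.0 + 47650.0*I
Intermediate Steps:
B(z, v) = 2*v*z (B(z, v) = z*(2*v) = 2*v*z)
s(h) = (-124 + 2*√(-h))*(328 + h) (s(h) = (-124 + √(h*(-5) + h))*(328 + h) = (-124 + √(-5*h + h))*(328 + h) = (-124 + √(-4*h))*(328 + h) = (-124 + 2*√(-h))*(328 + h))
s(625) + B(-450, -26) = (-40672 - 124*625 - 2*(-15625*I) + 656*√(-1*625)) + 2*(-26)*(-450) = (-40672 - 77500 - (-31250)*I + 656*√(-625)) + 23400 = (-40672 - 77500 - (-31250)*I + 656*(25*I)) + 23400 = (-40672 - 77500 + 31250*I + 16400*I) + 23400 = (-118172 + 47650*I) + 23400 = -94772 + 47650*I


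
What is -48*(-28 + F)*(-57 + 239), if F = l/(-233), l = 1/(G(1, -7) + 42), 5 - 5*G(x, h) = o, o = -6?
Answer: 968895648/3961 ≈ 2.4461e+5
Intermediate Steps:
G(x, h) = 11/5 (G(x, h) = 1 - 1/5*(-6) = 1 + 6/5 = 11/5)
l = 5/221 (l = 1/(11/5 + 42) = 1/(221/5) = 5/221 ≈ 0.022624)
F = -5/51493 (F = (5/221)/(-233) = (5/221)*(-1/233) = -5/51493 ≈ -9.7101e-5)
-48*(-28 + F)*(-57 + 239) = -48*(-28 - 5/51493)*(-57 + 239) = -(-69206832)*182/51493 = -48*(-20185326/3961) = 968895648/3961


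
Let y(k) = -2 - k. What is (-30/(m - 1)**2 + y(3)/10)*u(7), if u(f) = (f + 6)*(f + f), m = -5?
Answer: -728/3 ≈ -242.67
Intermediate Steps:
u(f) = 2*f*(6 + f) (u(f) = (6 + f)*(2*f) = 2*f*(6 + f))
(-30/(m - 1)**2 + y(3)/10)*u(7) = (-30/(-5 - 1)**2 + (-2 - 1*3)/10)*(2*7*(6 + 7)) = (-30/((-6)**2) + (-2 - 3)*(1/10))*(2*7*13) = (-30/36 - 5*1/10)*182 = (-30*1/36 - 1/2)*182 = (-5/6 - 1/2)*182 = -4/3*182 = -728/3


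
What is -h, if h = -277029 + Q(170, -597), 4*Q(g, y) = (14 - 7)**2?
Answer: 1108067/4 ≈ 2.7702e+5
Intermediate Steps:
Q(g, y) = 49/4 (Q(g, y) = (14 - 7)**2/4 = (1/4)*7**2 = (1/4)*49 = 49/4)
h = -1108067/4 (h = -277029 + 49/4 = -1108067/4 ≈ -2.7702e+5)
-h = -1*(-1108067/4) = 1108067/4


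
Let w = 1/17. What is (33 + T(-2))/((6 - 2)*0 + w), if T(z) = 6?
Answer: 663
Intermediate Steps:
w = 1/17 ≈ 0.058824
(33 + T(-2))/((6 - 2)*0 + w) = (33 + 6)/((6 - 2)*0 + 1/17) = 39/(4*0 + 1/17) = 39/(0 + 1/17) = 39/(1/17) = 39*17 = 663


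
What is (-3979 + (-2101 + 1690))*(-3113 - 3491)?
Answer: 28991560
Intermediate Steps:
(-3979 + (-2101 + 1690))*(-3113 - 3491) = (-3979 - 411)*(-6604) = -4390*(-6604) = 28991560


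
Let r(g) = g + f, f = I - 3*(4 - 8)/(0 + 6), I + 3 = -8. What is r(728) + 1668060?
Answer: 1668779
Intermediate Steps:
I = -11 (I = -3 - 8 = -11)
f = -9 (f = -11 - 3*(4 - 8)/(0 + 6) = -11 - (-12)/6 = -11 - 3*(-2/3) = -11 + 2 = -9)
r(g) = -9 + g (r(g) = g - 9 = -9 + g)
r(728) + 1668060 = (-9 + 728) + 1668060 = 719 + 1668060 = 1668779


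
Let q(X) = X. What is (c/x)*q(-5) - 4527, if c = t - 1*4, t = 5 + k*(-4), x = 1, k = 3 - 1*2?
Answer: -4512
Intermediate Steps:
k = 1 (k = 3 - 2 = 1)
t = 1 (t = 5 + 1*(-4) = 5 - 4 = 1)
c = -3 (c = 1 - 1*4 = 1 - 4 = -3)
(c/x)*q(-5) - 4527 = (-3/1)*(-5) - 4527 = (1*(-3))*(-5) - 4527 = -3*(-5) - 4527 = 15 - 4527 = -4512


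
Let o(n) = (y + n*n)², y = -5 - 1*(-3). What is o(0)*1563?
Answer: 6252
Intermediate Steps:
y = -2 (y = -5 + 3 = -2)
o(n) = (-2 + n²)² (o(n) = (-2 + n*n)² = (-2 + n²)²)
o(0)*1563 = (-2 + 0²)²*1563 = (-2 + 0)²*1563 = (-2)²*1563 = 4*1563 = 6252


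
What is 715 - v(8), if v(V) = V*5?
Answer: 675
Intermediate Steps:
v(V) = 5*V
715 - v(8) = 715 - 5*8 = 715 - 1*40 = 715 - 40 = 675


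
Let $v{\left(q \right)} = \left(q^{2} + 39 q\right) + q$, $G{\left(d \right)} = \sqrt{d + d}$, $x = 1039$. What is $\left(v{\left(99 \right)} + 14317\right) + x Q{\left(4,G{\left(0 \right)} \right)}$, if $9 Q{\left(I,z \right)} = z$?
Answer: $28078$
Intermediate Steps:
$G{\left(d \right)} = \sqrt{2} \sqrt{d}$ ($G{\left(d \right)} = \sqrt{2 d} = \sqrt{2} \sqrt{d}$)
$Q{\left(I,z \right)} = \frac{z}{9}$
$v{\left(q \right)} = q^{2} + 40 q$
$\left(v{\left(99 \right)} + 14317\right) + x Q{\left(4,G{\left(0 \right)} \right)} = \left(99 \left(40 + 99\right) + 14317\right) + 1039 \frac{\sqrt{2} \sqrt{0}}{9} = \left(99 \cdot 139 + 14317\right) + 1039 \frac{\sqrt{2} \cdot 0}{9} = \left(13761 + 14317\right) + 1039 \cdot \frac{1}{9} \cdot 0 = 28078 + 1039 \cdot 0 = 28078 + 0 = 28078$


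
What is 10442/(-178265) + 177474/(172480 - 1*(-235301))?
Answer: 829677376/2202820605 ≈ 0.37664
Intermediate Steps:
10442/(-178265) + 177474/(172480 - 1*(-235301)) = 10442*(-1/178265) + 177474/(172480 + 235301) = -10442/178265 + 177474/407781 = -10442/178265 + 177474*(1/407781) = -10442/178265 + 5378/12357 = 829677376/2202820605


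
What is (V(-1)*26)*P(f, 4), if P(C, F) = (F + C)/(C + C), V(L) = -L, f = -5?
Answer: 13/5 ≈ 2.6000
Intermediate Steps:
P(C, F) = (C + F)/(2*C) (P(C, F) = (C + F)/((2*C)) = (C + F)*(1/(2*C)) = (C + F)/(2*C))
(V(-1)*26)*P(f, 4) = (-1*(-1)*26)*((1/2)*(-5 + 4)/(-5)) = (1*26)*((1/2)*(-1/5)*(-1)) = 26*(1/10) = 13/5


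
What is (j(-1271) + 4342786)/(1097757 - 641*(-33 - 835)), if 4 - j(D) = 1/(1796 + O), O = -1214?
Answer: 2527503779/962712390 ≈ 2.6254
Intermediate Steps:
j(D) = 2327/582 (j(D) = 4 - 1/(1796 - 1214) = 4 - 1/582 = 2327/582)
(j(-1271) + 4342786)/(1097757 - 641*(-33 - 835)) = (2327/582 + 4342786)/(1097757 - 641*(-33 - 835)) = 2527503779/(582*(1097757 - 641*(-868))) = 2527503779/(582*(1097757 + 556388)) = (2527503779/582)/1654145 = (2527503779/582)*(1/1654145) = 2527503779/962712390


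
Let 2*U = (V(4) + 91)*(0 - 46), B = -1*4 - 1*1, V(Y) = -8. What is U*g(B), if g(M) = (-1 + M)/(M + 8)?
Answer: 3818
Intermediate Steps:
B = -5 (B = -4 - 1 = -5)
g(M) = (-1 + M)/(8 + M)
U = -1909 (U = ((-8 + 91)*(0 - 46))/2 = (83*(-46))/2 = (½)*(-3818) = -1909)
U*g(B) = -1909*(-1 - 5)/(8 - 5) = -1909*(-6)/3 = -1909*(-2) = 3818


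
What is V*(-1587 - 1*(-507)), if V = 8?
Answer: -8640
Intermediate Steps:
V*(-1587 - 1*(-507)) = 8*(-1587 - 1*(-507)) = 8*(-1587 + 507) = 8*(-1080) = -8640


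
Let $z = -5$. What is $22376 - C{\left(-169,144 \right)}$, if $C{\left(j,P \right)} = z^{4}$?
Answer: $21751$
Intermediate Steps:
$C{\left(j,P \right)} = 625$ ($C{\left(j,P \right)} = \left(-5\right)^{4} = 625$)
$22376 - C{\left(-169,144 \right)} = 22376 - 625 = 21751$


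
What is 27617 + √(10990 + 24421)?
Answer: 27617 + √35411 ≈ 27805.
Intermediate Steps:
27617 + √(10990 + 24421) = 27617 + √35411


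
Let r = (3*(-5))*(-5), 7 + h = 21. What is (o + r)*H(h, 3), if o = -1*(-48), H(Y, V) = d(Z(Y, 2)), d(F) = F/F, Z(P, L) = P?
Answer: 123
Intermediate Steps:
h = 14 (h = -7 + 21 = 14)
d(F) = 1
H(Y, V) = 1
r = 75 (r = -15*(-5) = 75)
o = 48
(o + r)*H(h, 3) = (48 + 75)*1 = 123*1 = 123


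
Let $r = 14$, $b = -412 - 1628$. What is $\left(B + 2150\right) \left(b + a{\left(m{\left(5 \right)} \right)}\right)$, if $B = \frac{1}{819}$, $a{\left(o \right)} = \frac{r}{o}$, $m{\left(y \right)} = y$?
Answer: $- \frac{17936028286}{4095} \approx -4.38 \cdot 10^{6}$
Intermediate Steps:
$b = -2040$ ($b = -412 - 1628 = -2040$)
$a{\left(o \right)} = \frac{14}{o}$
$B = \frac{1}{819} \approx 0.001221$
$\left(B + 2150\right) \left(b + a{\left(m{\left(5 \right)} \right)}\right) = \left(\frac{1}{819} + 2150\right) \left(-2040 + \frac{14}{5}\right) = \frac{1760851 \left(-2040 + 14 \cdot \frac{1}{5}\right)}{819} = \frac{1760851 \left(-2040 + \frac{14}{5}\right)}{819} = \frac{1760851}{819} \left(- \frac{10186}{5}\right) = - \frac{17936028286}{4095}$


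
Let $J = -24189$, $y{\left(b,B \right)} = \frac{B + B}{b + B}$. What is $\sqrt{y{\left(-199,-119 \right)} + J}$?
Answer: $\frac{2 i \sqrt{152875797}}{159} \approx 155.53 i$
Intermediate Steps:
$y{\left(b,B \right)} = \frac{2 B}{B + b}$
$\sqrt{y{\left(-199,-119 \right)} + J} = \sqrt{2 \left(-119\right) \frac{1}{-119 - 199} - 24189} = \sqrt{2 \left(-119\right) \frac{1}{-318} - 24189} = \sqrt{2 \left(-119\right) \left(- \frac{1}{318}\right) - 24189} = \sqrt{\frac{119}{159} - 24189} = \sqrt{- \frac{3845932}{159}} = \frac{2 i \sqrt{152875797}}{159}$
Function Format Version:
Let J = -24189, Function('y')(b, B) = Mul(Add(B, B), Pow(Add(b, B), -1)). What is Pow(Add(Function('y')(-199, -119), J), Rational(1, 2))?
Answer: Mul(Rational(2, 159), I, Pow(152875797, Rational(1, 2))) ≈ Mul(155.53, I)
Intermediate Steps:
Function('y')(b, B) = Mul(2, B, Pow(Add(B, b), -1)) (Function('y')(b, B) = Mul(Mul(2, B), Pow(Add(B, b), -1)) = Mul(2, B, Pow(Add(B, b), -1)))
Pow(Add(Function('y')(-199, -119), J), Rational(1, 2)) = Pow(Add(Mul(2, -119, Pow(Add(-119, -199), -1)), -24189), Rational(1, 2)) = Pow(Add(Mul(2, -119, Pow(-318, -1)), -24189), Rational(1, 2)) = Pow(Add(Mul(2, -119, Rational(-1, 318)), -24189), Rational(1, 2)) = Pow(Add(Rational(119, 159), -24189), Rational(1, 2)) = Pow(Rational(-3845932, 159), Rational(1, 2)) = Mul(Rational(2, 159), I, Pow(152875797, Rational(1, 2)))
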